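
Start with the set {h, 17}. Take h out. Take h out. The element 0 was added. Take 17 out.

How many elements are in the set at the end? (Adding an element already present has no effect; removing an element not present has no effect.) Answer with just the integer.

Tracking the set through each operation:
Start: {17, h}
Event 1 (remove h): removed. Set: {17}
Event 2 (remove h): not present, no change. Set: {17}
Event 3 (add 0): added. Set: {0, 17}
Event 4 (remove 17): removed. Set: {0}

Final set: {0} (size 1)

Answer: 1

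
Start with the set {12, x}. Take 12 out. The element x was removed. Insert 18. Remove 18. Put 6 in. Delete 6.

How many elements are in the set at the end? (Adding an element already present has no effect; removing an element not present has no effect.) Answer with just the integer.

Answer: 0

Derivation:
Tracking the set through each operation:
Start: {12, x}
Event 1 (remove 12): removed. Set: {x}
Event 2 (remove x): removed. Set: {}
Event 3 (add 18): added. Set: {18}
Event 4 (remove 18): removed. Set: {}
Event 5 (add 6): added. Set: {6}
Event 6 (remove 6): removed. Set: {}

Final set: {} (size 0)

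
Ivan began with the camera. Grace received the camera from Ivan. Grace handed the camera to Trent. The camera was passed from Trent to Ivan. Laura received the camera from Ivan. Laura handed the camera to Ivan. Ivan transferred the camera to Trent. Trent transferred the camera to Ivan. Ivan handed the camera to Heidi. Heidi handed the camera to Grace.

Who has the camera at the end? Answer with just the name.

Tracking the camera through each event:
Start: Ivan has the camera.
After event 1: Grace has the camera.
After event 2: Trent has the camera.
After event 3: Ivan has the camera.
After event 4: Laura has the camera.
After event 5: Ivan has the camera.
After event 6: Trent has the camera.
After event 7: Ivan has the camera.
After event 8: Heidi has the camera.
After event 9: Grace has the camera.

Answer: Grace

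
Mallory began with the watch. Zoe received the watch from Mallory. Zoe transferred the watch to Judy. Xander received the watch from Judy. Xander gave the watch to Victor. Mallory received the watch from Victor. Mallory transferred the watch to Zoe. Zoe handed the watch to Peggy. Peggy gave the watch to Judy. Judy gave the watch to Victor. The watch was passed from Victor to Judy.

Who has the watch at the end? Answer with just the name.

Answer: Judy

Derivation:
Tracking the watch through each event:
Start: Mallory has the watch.
After event 1: Zoe has the watch.
After event 2: Judy has the watch.
After event 3: Xander has the watch.
After event 4: Victor has the watch.
After event 5: Mallory has the watch.
After event 6: Zoe has the watch.
After event 7: Peggy has the watch.
After event 8: Judy has the watch.
After event 9: Victor has the watch.
After event 10: Judy has the watch.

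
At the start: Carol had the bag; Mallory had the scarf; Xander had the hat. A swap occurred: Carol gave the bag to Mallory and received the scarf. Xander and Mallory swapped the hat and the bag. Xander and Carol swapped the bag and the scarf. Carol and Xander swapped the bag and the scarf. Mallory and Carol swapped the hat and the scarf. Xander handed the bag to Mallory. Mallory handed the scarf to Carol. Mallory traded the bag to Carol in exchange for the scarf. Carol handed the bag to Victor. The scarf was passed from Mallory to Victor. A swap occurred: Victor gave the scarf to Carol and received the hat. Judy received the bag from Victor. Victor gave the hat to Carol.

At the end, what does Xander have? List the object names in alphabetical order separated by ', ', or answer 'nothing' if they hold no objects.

Tracking all object holders:
Start: bag:Carol, scarf:Mallory, hat:Xander
Event 1 (swap bag<->scarf: now bag:Mallory, scarf:Carol). State: bag:Mallory, scarf:Carol, hat:Xander
Event 2 (swap hat<->bag: now hat:Mallory, bag:Xander). State: bag:Xander, scarf:Carol, hat:Mallory
Event 3 (swap bag<->scarf: now bag:Carol, scarf:Xander). State: bag:Carol, scarf:Xander, hat:Mallory
Event 4 (swap bag<->scarf: now bag:Xander, scarf:Carol). State: bag:Xander, scarf:Carol, hat:Mallory
Event 5 (swap hat<->scarf: now hat:Carol, scarf:Mallory). State: bag:Xander, scarf:Mallory, hat:Carol
Event 6 (give bag: Xander -> Mallory). State: bag:Mallory, scarf:Mallory, hat:Carol
Event 7 (give scarf: Mallory -> Carol). State: bag:Mallory, scarf:Carol, hat:Carol
Event 8 (swap bag<->scarf: now bag:Carol, scarf:Mallory). State: bag:Carol, scarf:Mallory, hat:Carol
Event 9 (give bag: Carol -> Victor). State: bag:Victor, scarf:Mallory, hat:Carol
Event 10 (give scarf: Mallory -> Victor). State: bag:Victor, scarf:Victor, hat:Carol
Event 11 (swap scarf<->hat: now scarf:Carol, hat:Victor). State: bag:Victor, scarf:Carol, hat:Victor
Event 12 (give bag: Victor -> Judy). State: bag:Judy, scarf:Carol, hat:Victor
Event 13 (give hat: Victor -> Carol). State: bag:Judy, scarf:Carol, hat:Carol

Final state: bag:Judy, scarf:Carol, hat:Carol
Xander holds: (nothing).

Answer: nothing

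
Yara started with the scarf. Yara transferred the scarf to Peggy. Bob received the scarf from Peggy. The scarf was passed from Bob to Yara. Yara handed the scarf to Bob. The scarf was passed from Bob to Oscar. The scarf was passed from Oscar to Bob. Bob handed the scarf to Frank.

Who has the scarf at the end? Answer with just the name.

Tracking the scarf through each event:
Start: Yara has the scarf.
After event 1: Peggy has the scarf.
After event 2: Bob has the scarf.
After event 3: Yara has the scarf.
After event 4: Bob has the scarf.
After event 5: Oscar has the scarf.
After event 6: Bob has the scarf.
After event 7: Frank has the scarf.

Answer: Frank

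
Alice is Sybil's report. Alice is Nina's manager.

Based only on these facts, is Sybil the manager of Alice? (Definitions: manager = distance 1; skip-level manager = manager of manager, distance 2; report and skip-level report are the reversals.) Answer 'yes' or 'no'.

Answer: yes

Derivation:
Reconstructing the manager chain from the given facts:
  Sybil -> Alice -> Nina
(each arrow means 'manager of the next')
Positions in the chain (0 = top):
  position of Sybil: 0
  position of Alice: 1
  position of Nina: 2

Sybil is at position 0, Alice is at position 1; signed distance (j - i) = 1.
'manager' requires j - i = 1. Actual distance is 1, so the relation HOLDS.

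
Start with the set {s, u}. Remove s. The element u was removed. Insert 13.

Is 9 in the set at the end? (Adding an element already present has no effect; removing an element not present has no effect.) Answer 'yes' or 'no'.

Answer: no

Derivation:
Tracking the set through each operation:
Start: {s, u}
Event 1 (remove s): removed. Set: {u}
Event 2 (remove u): removed. Set: {}
Event 3 (add 13): added. Set: {13}

Final set: {13} (size 1)
9 is NOT in the final set.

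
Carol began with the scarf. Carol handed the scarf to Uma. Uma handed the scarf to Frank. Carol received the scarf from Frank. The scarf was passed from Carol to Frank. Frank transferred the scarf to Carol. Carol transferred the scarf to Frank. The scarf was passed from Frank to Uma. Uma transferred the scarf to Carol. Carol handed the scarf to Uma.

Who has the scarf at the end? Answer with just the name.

Tracking the scarf through each event:
Start: Carol has the scarf.
After event 1: Uma has the scarf.
After event 2: Frank has the scarf.
After event 3: Carol has the scarf.
After event 4: Frank has the scarf.
After event 5: Carol has the scarf.
After event 6: Frank has the scarf.
After event 7: Uma has the scarf.
After event 8: Carol has the scarf.
After event 9: Uma has the scarf.

Answer: Uma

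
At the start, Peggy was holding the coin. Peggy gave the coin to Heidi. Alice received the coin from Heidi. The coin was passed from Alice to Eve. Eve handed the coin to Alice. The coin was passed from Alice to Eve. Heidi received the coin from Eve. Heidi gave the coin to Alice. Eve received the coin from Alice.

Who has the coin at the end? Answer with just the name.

Tracking the coin through each event:
Start: Peggy has the coin.
After event 1: Heidi has the coin.
After event 2: Alice has the coin.
After event 3: Eve has the coin.
After event 4: Alice has the coin.
After event 5: Eve has the coin.
After event 6: Heidi has the coin.
After event 7: Alice has the coin.
After event 8: Eve has the coin.

Answer: Eve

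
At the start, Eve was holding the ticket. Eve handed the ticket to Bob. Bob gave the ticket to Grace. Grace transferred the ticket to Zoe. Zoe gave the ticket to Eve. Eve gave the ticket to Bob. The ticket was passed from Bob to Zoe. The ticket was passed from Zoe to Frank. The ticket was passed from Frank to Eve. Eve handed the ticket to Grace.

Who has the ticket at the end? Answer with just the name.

Tracking the ticket through each event:
Start: Eve has the ticket.
After event 1: Bob has the ticket.
After event 2: Grace has the ticket.
After event 3: Zoe has the ticket.
After event 4: Eve has the ticket.
After event 5: Bob has the ticket.
After event 6: Zoe has the ticket.
After event 7: Frank has the ticket.
After event 8: Eve has the ticket.
After event 9: Grace has the ticket.

Answer: Grace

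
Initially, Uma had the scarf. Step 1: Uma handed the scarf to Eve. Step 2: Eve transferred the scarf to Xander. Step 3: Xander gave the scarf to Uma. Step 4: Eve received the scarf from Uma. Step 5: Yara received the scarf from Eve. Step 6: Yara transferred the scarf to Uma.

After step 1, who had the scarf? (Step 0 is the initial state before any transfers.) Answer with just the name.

Answer: Eve

Derivation:
Tracking the scarf holder through step 1:
After step 0 (start): Uma
After step 1: Eve

At step 1, the holder is Eve.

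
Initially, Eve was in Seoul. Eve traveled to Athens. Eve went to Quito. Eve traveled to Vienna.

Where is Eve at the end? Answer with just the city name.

Answer: Vienna

Derivation:
Tracking Eve's location:
Start: Eve is in Seoul.
After move 1: Seoul -> Athens. Eve is in Athens.
After move 2: Athens -> Quito. Eve is in Quito.
After move 3: Quito -> Vienna. Eve is in Vienna.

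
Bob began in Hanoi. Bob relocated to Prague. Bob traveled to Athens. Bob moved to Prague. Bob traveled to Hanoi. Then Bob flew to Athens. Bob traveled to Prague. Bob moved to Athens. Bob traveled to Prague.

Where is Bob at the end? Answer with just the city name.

Tracking Bob's location:
Start: Bob is in Hanoi.
After move 1: Hanoi -> Prague. Bob is in Prague.
After move 2: Prague -> Athens. Bob is in Athens.
After move 3: Athens -> Prague. Bob is in Prague.
After move 4: Prague -> Hanoi. Bob is in Hanoi.
After move 5: Hanoi -> Athens. Bob is in Athens.
After move 6: Athens -> Prague. Bob is in Prague.
After move 7: Prague -> Athens. Bob is in Athens.
After move 8: Athens -> Prague. Bob is in Prague.

Answer: Prague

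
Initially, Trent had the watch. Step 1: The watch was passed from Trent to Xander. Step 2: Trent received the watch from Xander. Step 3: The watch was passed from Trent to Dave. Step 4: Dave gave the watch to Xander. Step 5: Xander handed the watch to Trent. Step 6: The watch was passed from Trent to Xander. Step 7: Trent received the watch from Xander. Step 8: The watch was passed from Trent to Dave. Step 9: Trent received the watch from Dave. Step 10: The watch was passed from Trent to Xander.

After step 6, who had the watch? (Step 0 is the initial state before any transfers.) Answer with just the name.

Answer: Xander

Derivation:
Tracking the watch holder through step 6:
After step 0 (start): Trent
After step 1: Xander
After step 2: Trent
After step 3: Dave
After step 4: Xander
After step 5: Trent
After step 6: Xander

At step 6, the holder is Xander.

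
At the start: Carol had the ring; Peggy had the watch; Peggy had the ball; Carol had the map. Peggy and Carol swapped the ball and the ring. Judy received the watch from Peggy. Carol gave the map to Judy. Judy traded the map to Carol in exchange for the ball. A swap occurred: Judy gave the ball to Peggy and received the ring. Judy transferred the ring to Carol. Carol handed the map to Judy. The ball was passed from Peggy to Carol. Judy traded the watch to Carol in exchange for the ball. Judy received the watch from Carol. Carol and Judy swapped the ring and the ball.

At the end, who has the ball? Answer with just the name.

Answer: Carol

Derivation:
Tracking all object holders:
Start: ring:Carol, watch:Peggy, ball:Peggy, map:Carol
Event 1 (swap ball<->ring: now ball:Carol, ring:Peggy). State: ring:Peggy, watch:Peggy, ball:Carol, map:Carol
Event 2 (give watch: Peggy -> Judy). State: ring:Peggy, watch:Judy, ball:Carol, map:Carol
Event 3 (give map: Carol -> Judy). State: ring:Peggy, watch:Judy, ball:Carol, map:Judy
Event 4 (swap map<->ball: now map:Carol, ball:Judy). State: ring:Peggy, watch:Judy, ball:Judy, map:Carol
Event 5 (swap ball<->ring: now ball:Peggy, ring:Judy). State: ring:Judy, watch:Judy, ball:Peggy, map:Carol
Event 6 (give ring: Judy -> Carol). State: ring:Carol, watch:Judy, ball:Peggy, map:Carol
Event 7 (give map: Carol -> Judy). State: ring:Carol, watch:Judy, ball:Peggy, map:Judy
Event 8 (give ball: Peggy -> Carol). State: ring:Carol, watch:Judy, ball:Carol, map:Judy
Event 9 (swap watch<->ball: now watch:Carol, ball:Judy). State: ring:Carol, watch:Carol, ball:Judy, map:Judy
Event 10 (give watch: Carol -> Judy). State: ring:Carol, watch:Judy, ball:Judy, map:Judy
Event 11 (swap ring<->ball: now ring:Judy, ball:Carol). State: ring:Judy, watch:Judy, ball:Carol, map:Judy

Final state: ring:Judy, watch:Judy, ball:Carol, map:Judy
The ball is held by Carol.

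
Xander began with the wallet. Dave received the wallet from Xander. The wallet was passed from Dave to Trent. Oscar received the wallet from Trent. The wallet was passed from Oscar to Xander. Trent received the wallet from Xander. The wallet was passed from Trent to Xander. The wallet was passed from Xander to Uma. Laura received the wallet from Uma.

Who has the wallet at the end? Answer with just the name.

Answer: Laura

Derivation:
Tracking the wallet through each event:
Start: Xander has the wallet.
After event 1: Dave has the wallet.
After event 2: Trent has the wallet.
After event 3: Oscar has the wallet.
After event 4: Xander has the wallet.
After event 5: Trent has the wallet.
After event 6: Xander has the wallet.
After event 7: Uma has the wallet.
After event 8: Laura has the wallet.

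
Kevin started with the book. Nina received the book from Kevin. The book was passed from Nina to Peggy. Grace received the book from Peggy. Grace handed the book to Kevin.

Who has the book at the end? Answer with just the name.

Tracking the book through each event:
Start: Kevin has the book.
After event 1: Nina has the book.
After event 2: Peggy has the book.
After event 3: Grace has the book.
After event 4: Kevin has the book.

Answer: Kevin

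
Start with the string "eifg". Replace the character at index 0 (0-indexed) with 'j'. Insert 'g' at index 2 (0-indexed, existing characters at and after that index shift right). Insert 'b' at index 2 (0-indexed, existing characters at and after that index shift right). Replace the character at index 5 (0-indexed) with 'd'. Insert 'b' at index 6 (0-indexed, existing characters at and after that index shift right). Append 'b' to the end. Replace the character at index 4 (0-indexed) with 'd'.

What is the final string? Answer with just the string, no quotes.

Answer: jibgddbb

Derivation:
Applying each edit step by step:
Start: "eifg"
Op 1 (replace idx 0: 'e' -> 'j'): "eifg" -> "jifg"
Op 2 (insert 'g' at idx 2): "jifg" -> "jigfg"
Op 3 (insert 'b' at idx 2): "jigfg" -> "jibgfg"
Op 4 (replace idx 5: 'g' -> 'd'): "jibgfg" -> "jibgfd"
Op 5 (insert 'b' at idx 6): "jibgfd" -> "jibgfdb"
Op 6 (append 'b'): "jibgfdb" -> "jibgfdbb"
Op 7 (replace idx 4: 'f' -> 'd'): "jibgfdbb" -> "jibgddbb"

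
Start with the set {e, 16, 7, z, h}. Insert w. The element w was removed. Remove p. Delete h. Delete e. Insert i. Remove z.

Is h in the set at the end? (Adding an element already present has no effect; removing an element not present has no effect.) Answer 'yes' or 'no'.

Tracking the set through each operation:
Start: {16, 7, e, h, z}
Event 1 (add w): added. Set: {16, 7, e, h, w, z}
Event 2 (remove w): removed. Set: {16, 7, e, h, z}
Event 3 (remove p): not present, no change. Set: {16, 7, e, h, z}
Event 4 (remove h): removed. Set: {16, 7, e, z}
Event 5 (remove e): removed. Set: {16, 7, z}
Event 6 (add i): added. Set: {16, 7, i, z}
Event 7 (remove z): removed. Set: {16, 7, i}

Final set: {16, 7, i} (size 3)
h is NOT in the final set.

Answer: no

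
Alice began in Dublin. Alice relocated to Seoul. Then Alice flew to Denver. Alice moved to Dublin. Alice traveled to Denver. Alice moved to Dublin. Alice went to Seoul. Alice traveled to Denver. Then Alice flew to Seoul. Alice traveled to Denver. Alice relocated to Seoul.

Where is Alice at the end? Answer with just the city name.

Answer: Seoul

Derivation:
Tracking Alice's location:
Start: Alice is in Dublin.
After move 1: Dublin -> Seoul. Alice is in Seoul.
After move 2: Seoul -> Denver. Alice is in Denver.
After move 3: Denver -> Dublin. Alice is in Dublin.
After move 4: Dublin -> Denver. Alice is in Denver.
After move 5: Denver -> Dublin. Alice is in Dublin.
After move 6: Dublin -> Seoul. Alice is in Seoul.
After move 7: Seoul -> Denver. Alice is in Denver.
After move 8: Denver -> Seoul. Alice is in Seoul.
After move 9: Seoul -> Denver. Alice is in Denver.
After move 10: Denver -> Seoul. Alice is in Seoul.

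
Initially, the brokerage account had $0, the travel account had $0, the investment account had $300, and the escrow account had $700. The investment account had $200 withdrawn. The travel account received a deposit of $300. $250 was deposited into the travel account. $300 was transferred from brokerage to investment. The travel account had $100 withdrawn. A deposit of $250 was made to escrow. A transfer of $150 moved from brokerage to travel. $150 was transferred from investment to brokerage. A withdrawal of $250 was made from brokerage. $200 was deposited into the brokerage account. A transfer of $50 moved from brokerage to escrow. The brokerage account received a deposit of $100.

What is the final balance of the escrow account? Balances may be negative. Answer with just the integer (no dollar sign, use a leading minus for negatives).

Tracking account balances step by step:
Start: brokerage=0, travel=0, investment=300, escrow=700
Event 1 (withdraw 200 from investment): investment: 300 - 200 = 100. Balances: brokerage=0, travel=0, investment=100, escrow=700
Event 2 (deposit 300 to travel): travel: 0 + 300 = 300. Balances: brokerage=0, travel=300, investment=100, escrow=700
Event 3 (deposit 250 to travel): travel: 300 + 250 = 550. Balances: brokerage=0, travel=550, investment=100, escrow=700
Event 4 (transfer 300 brokerage -> investment): brokerage: 0 - 300 = -300, investment: 100 + 300 = 400. Balances: brokerage=-300, travel=550, investment=400, escrow=700
Event 5 (withdraw 100 from travel): travel: 550 - 100 = 450. Balances: brokerage=-300, travel=450, investment=400, escrow=700
Event 6 (deposit 250 to escrow): escrow: 700 + 250 = 950. Balances: brokerage=-300, travel=450, investment=400, escrow=950
Event 7 (transfer 150 brokerage -> travel): brokerage: -300 - 150 = -450, travel: 450 + 150 = 600. Balances: brokerage=-450, travel=600, investment=400, escrow=950
Event 8 (transfer 150 investment -> brokerage): investment: 400 - 150 = 250, brokerage: -450 + 150 = -300. Balances: brokerage=-300, travel=600, investment=250, escrow=950
Event 9 (withdraw 250 from brokerage): brokerage: -300 - 250 = -550. Balances: brokerage=-550, travel=600, investment=250, escrow=950
Event 10 (deposit 200 to brokerage): brokerage: -550 + 200 = -350. Balances: brokerage=-350, travel=600, investment=250, escrow=950
Event 11 (transfer 50 brokerage -> escrow): brokerage: -350 - 50 = -400, escrow: 950 + 50 = 1000. Balances: brokerage=-400, travel=600, investment=250, escrow=1000
Event 12 (deposit 100 to brokerage): brokerage: -400 + 100 = -300. Balances: brokerage=-300, travel=600, investment=250, escrow=1000

Final balance of escrow: 1000

Answer: 1000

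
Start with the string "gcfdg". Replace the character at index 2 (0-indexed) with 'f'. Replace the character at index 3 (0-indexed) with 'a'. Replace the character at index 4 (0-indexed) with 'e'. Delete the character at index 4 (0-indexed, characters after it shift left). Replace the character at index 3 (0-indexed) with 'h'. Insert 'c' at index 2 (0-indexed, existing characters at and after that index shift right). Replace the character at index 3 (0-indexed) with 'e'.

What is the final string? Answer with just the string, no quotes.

Applying each edit step by step:
Start: "gcfdg"
Op 1 (replace idx 2: 'f' -> 'f'): "gcfdg" -> "gcfdg"
Op 2 (replace idx 3: 'd' -> 'a'): "gcfdg" -> "gcfag"
Op 3 (replace idx 4: 'g' -> 'e'): "gcfag" -> "gcfae"
Op 4 (delete idx 4 = 'e'): "gcfae" -> "gcfa"
Op 5 (replace idx 3: 'a' -> 'h'): "gcfa" -> "gcfh"
Op 6 (insert 'c' at idx 2): "gcfh" -> "gccfh"
Op 7 (replace idx 3: 'f' -> 'e'): "gccfh" -> "gcceh"

Answer: gcceh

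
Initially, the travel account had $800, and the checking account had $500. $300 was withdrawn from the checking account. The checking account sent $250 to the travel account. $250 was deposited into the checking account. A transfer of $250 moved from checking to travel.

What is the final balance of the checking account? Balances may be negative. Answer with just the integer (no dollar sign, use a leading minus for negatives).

Tracking account balances step by step:
Start: travel=800, checking=500
Event 1 (withdraw 300 from checking): checking: 500 - 300 = 200. Balances: travel=800, checking=200
Event 2 (transfer 250 checking -> travel): checking: 200 - 250 = -50, travel: 800 + 250 = 1050. Balances: travel=1050, checking=-50
Event 3 (deposit 250 to checking): checking: -50 + 250 = 200. Balances: travel=1050, checking=200
Event 4 (transfer 250 checking -> travel): checking: 200 - 250 = -50, travel: 1050 + 250 = 1300. Balances: travel=1300, checking=-50

Final balance of checking: -50

Answer: -50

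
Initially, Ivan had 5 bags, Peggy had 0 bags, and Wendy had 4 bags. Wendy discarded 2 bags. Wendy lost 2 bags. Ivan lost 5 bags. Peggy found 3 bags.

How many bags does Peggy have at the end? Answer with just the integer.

Answer: 3

Derivation:
Tracking counts step by step:
Start: Ivan=5, Peggy=0, Wendy=4
Event 1 (Wendy -2): Wendy: 4 -> 2. State: Ivan=5, Peggy=0, Wendy=2
Event 2 (Wendy -2): Wendy: 2 -> 0. State: Ivan=5, Peggy=0, Wendy=0
Event 3 (Ivan -5): Ivan: 5 -> 0. State: Ivan=0, Peggy=0, Wendy=0
Event 4 (Peggy +3): Peggy: 0 -> 3. State: Ivan=0, Peggy=3, Wendy=0

Peggy's final count: 3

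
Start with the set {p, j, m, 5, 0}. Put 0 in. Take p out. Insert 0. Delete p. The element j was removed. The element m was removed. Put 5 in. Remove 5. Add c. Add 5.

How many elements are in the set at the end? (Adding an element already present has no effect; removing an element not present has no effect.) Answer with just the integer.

Tracking the set through each operation:
Start: {0, 5, j, m, p}
Event 1 (add 0): already present, no change. Set: {0, 5, j, m, p}
Event 2 (remove p): removed. Set: {0, 5, j, m}
Event 3 (add 0): already present, no change. Set: {0, 5, j, m}
Event 4 (remove p): not present, no change. Set: {0, 5, j, m}
Event 5 (remove j): removed. Set: {0, 5, m}
Event 6 (remove m): removed. Set: {0, 5}
Event 7 (add 5): already present, no change. Set: {0, 5}
Event 8 (remove 5): removed. Set: {0}
Event 9 (add c): added. Set: {0, c}
Event 10 (add 5): added. Set: {0, 5, c}

Final set: {0, 5, c} (size 3)

Answer: 3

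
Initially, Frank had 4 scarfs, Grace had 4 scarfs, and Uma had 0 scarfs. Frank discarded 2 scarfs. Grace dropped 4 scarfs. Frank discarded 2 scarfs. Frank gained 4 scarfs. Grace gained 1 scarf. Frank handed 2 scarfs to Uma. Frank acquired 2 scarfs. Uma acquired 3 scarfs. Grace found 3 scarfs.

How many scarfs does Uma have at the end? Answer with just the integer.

Answer: 5

Derivation:
Tracking counts step by step:
Start: Frank=4, Grace=4, Uma=0
Event 1 (Frank -2): Frank: 4 -> 2. State: Frank=2, Grace=4, Uma=0
Event 2 (Grace -4): Grace: 4 -> 0. State: Frank=2, Grace=0, Uma=0
Event 3 (Frank -2): Frank: 2 -> 0. State: Frank=0, Grace=0, Uma=0
Event 4 (Frank +4): Frank: 0 -> 4. State: Frank=4, Grace=0, Uma=0
Event 5 (Grace +1): Grace: 0 -> 1. State: Frank=4, Grace=1, Uma=0
Event 6 (Frank -> Uma, 2): Frank: 4 -> 2, Uma: 0 -> 2. State: Frank=2, Grace=1, Uma=2
Event 7 (Frank +2): Frank: 2 -> 4. State: Frank=4, Grace=1, Uma=2
Event 8 (Uma +3): Uma: 2 -> 5. State: Frank=4, Grace=1, Uma=5
Event 9 (Grace +3): Grace: 1 -> 4. State: Frank=4, Grace=4, Uma=5

Uma's final count: 5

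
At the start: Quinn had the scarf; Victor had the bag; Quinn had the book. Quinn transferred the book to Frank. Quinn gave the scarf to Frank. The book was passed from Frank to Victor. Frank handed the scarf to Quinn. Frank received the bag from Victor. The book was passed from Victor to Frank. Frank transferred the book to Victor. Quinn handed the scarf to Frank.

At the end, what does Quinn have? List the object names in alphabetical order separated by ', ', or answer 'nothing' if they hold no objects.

Answer: nothing

Derivation:
Tracking all object holders:
Start: scarf:Quinn, bag:Victor, book:Quinn
Event 1 (give book: Quinn -> Frank). State: scarf:Quinn, bag:Victor, book:Frank
Event 2 (give scarf: Quinn -> Frank). State: scarf:Frank, bag:Victor, book:Frank
Event 3 (give book: Frank -> Victor). State: scarf:Frank, bag:Victor, book:Victor
Event 4 (give scarf: Frank -> Quinn). State: scarf:Quinn, bag:Victor, book:Victor
Event 5 (give bag: Victor -> Frank). State: scarf:Quinn, bag:Frank, book:Victor
Event 6 (give book: Victor -> Frank). State: scarf:Quinn, bag:Frank, book:Frank
Event 7 (give book: Frank -> Victor). State: scarf:Quinn, bag:Frank, book:Victor
Event 8 (give scarf: Quinn -> Frank). State: scarf:Frank, bag:Frank, book:Victor

Final state: scarf:Frank, bag:Frank, book:Victor
Quinn holds: (nothing).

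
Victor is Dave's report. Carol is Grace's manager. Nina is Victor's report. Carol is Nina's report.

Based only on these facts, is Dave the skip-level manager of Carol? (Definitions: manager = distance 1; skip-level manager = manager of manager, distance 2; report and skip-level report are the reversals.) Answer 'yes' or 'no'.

Reconstructing the manager chain from the given facts:
  Dave -> Victor -> Nina -> Carol -> Grace
(each arrow means 'manager of the next')
Positions in the chain (0 = top):
  position of Dave: 0
  position of Victor: 1
  position of Nina: 2
  position of Carol: 3
  position of Grace: 4

Dave is at position 0, Carol is at position 3; signed distance (j - i) = 3.
'skip-level manager' requires j - i = 2. Actual distance is 3, so the relation does NOT hold.

Answer: no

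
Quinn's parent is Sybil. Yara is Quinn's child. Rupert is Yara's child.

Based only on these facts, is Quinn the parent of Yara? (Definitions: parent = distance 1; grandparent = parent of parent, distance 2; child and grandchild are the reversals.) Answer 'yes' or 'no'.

Answer: yes

Derivation:
Reconstructing the parent chain from the given facts:
  Sybil -> Quinn -> Yara -> Rupert
(each arrow means 'parent of the next')
Positions in the chain (0 = top):
  position of Sybil: 0
  position of Quinn: 1
  position of Yara: 2
  position of Rupert: 3

Quinn is at position 1, Yara is at position 2; signed distance (j - i) = 1.
'parent' requires j - i = 1. Actual distance is 1, so the relation HOLDS.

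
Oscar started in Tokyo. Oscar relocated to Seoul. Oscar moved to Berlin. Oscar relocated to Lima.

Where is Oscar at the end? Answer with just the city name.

Tracking Oscar's location:
Start: Oscar is in Tokyo.
After move 1: Tokyo -> Seoul. Oscar is in Seoul.
After move 2: Seoul -> Berlin. Oscar is in Berlin.
After move 3: Berlin -> Lima. Oscar is in Lima.

Answer: Lima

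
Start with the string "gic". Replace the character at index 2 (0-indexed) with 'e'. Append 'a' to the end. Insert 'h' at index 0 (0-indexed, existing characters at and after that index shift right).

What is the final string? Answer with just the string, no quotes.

Applying each edit step by step:
Start: "gic"
Op 1 (replace idx 2: 'c' -> 'e'): "gic" -> "gie"
Op 2 (append 'a'): "gie" -> "giea"
Op 3 (insert 'h' at idx 0): "giea" -> "hgiea"

Answer: hgiea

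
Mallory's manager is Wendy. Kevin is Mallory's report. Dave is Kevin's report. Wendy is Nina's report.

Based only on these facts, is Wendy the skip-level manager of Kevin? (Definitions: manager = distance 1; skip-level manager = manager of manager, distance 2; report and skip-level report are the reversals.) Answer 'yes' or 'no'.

Answer: yes

Derivation:
Reconstructing the manager chain from the given facts:
  Nina -> Wendy -> Mallory -> Kevin -> Dave
(each arrow means 'manager of the next')
Positions in the chain (0 = top):
  position of Nina: 0
  position of Wendy: 1
  position of Mallory: 2
  position of Kevin: 3
  position of Dave: 4

Wendy is at position 1, Kevin is at position 3; signed distance (j - i) = 2.
'skip-level manager' requires j - i = 2. Actual distance is 2, so the relation HOLDS.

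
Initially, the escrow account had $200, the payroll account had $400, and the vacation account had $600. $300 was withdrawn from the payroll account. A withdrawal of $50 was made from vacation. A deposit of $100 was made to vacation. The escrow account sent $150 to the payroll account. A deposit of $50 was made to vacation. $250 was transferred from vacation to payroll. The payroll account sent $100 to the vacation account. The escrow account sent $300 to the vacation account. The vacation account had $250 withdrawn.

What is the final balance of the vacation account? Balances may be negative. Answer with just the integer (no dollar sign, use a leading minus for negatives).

Answer: 600

Derivation:
Tracking account balances step by step:
Start: escrow=200, payroll=400, vacation=600
Event 1 (withdraw 300 from payroll): payroll: 400 - 300 = 100. Balances: escrow=200, payroll=100, vacation=600
Event 2 (withdraw 50 from vacation): vacation: 600 - 50 = 550. Balances: escrow=200, payroll=100, vacation=550
Event 3 (deposit 100 to vacation): vacation: 550 + 100 = 650. Balances: escrow=200, payroll=100, vacation=650
Event 4 (transfer 150 escrow -> payroll): escrow: 200 - 150 = 50, payroll: 100 + 150 = 250. Balances: escrow=50, payroll=250, vacation=650
Event 5 (deposit 50 to vacation): vacation: 650 + 50 = 700. Balances: escrow=50, payroll=250, vacation=700
Event 6 (transfer 250 vacation -> payroll): vacation: 700 - 250 = 450, payroll: 250 + 250 = 500. Balances: escrow=50, payroll=500, vacation=450
Event 7 (transfer 100 payroll -> vacation): payroll: 500 - 100 = 400, vacation: 450 + 100 = 550. Balances: escrow=50, payroll=400, vacation=550
Event 8 (transfer 300 escrow -> vacation): escrow: 50 - 300 = -250, vacation: 550 + 300 = 850. Balances: escrow=-250, payroll=400, vacation=850
Event 9 (withdraw 250 from vacation): vacation: 850 - 250 = 600. Balances: escrow=-250, payroll=400, vacation=600

Final balance of vacation: 600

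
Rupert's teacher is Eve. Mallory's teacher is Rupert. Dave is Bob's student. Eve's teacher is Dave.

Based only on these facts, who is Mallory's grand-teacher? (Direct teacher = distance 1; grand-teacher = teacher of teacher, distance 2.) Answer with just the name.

Reconstructing the teacher chain from the given facts:
  Bob -> Dave -> Eve -> Rupert -> Mallory
(each arrow means 'teacher of the next')
Positions in the chain (0 = top):
  position of Bob: 0
  position of Dave: 1
  position of Eve: 2
  position of Rupert: 3
  position of Mallory: 4

Mallory is at position 4; the grand-teacher is 2 steps up the chain, i.e. position 2: Eve.

Answer: Eve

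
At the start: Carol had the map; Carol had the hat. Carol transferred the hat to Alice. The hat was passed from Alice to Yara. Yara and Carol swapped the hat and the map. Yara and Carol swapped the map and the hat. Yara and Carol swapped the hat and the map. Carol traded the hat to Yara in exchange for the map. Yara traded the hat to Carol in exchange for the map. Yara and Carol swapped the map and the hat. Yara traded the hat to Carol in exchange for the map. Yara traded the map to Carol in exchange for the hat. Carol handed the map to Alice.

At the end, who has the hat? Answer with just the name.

Tracking all object holders:
Start: map:Carol, hat:Carol
Event 1 (give hat: Carol -> Alice). State: map:Carol, hat:Alice
Event 2 (give hat: Alice -> Yara). State: map:Carol, hat:Yara
Event 3 (swap hat<->map: now hat:Carol, map:Yara). State: map:Yara, hat:Carol
Event 4 (swap map<->hat: now map:Carol, hat:Yara). State: map:Carol, hat:Yara
Event 5 (swap hat<->map: now hat:Carol, map:Yara). State: map:Yara, hat:Carol
Event 6 (swap hat<->map: now hat:Yara, map:Carol). State: map:Carol, hat:Yara
Event 7 (swap hat<->map: now hat:Carol, map:Yara). State: map:Yara, hat:Carol
Event 8 (swap map<->hat: now map:Carol, hat:Yara). State: map:Carol, hat:Yara
Event 9 (swap hat<->map: now hat:Carol, map:Yara). State: map:Yara, hat:Carol
Event 10 (swap map<->hat: now map:Carol, hat:Yara). State: map:Carol, hat:Yara
Event 11 (give map: Carol -> Alice). State: map:Alice, hat:Yara

Final state: map:Alice, hat:Yara
The hat is held by Yara.

Answer: Yara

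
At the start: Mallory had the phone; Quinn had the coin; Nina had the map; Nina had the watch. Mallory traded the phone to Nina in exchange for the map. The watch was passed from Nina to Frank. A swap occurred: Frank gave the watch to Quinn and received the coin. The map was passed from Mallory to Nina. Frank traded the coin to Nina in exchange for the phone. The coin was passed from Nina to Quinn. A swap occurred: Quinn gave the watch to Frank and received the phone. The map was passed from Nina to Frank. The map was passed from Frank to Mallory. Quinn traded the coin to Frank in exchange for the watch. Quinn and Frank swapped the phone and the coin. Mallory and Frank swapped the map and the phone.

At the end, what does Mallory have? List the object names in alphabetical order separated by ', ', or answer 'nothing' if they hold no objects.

Answer: phone

Derivation:
Tracking all object holders:
Start: phone:Mallory, coin:Quinn, map:Nina, watch:Nina
Event 1 (swap phone<->map: now phone:Nina, map:Mallory). State: phone:Nina, coin:Quinn, map:Mallory, watch:Nina
Event 2 (give watch: Nina -> Frank). State: phone:Nina, coin:Quinn, map:Mallory, watch:Frank
Event 3 (swap watch<->coin: now watch:Quinn, coin:Frank). State: phone:Nina, coin:Frank, map:Mallory, watch:Quinn
Event 4 (give map: Mallory -> Nina). State: phone:Nina, coin:Frank, map:Nina, watch:Quinn
Event 5 (swap coin<->phone: now coin:Nina, phone:Frank). State: phone:Frank, coin:Nina, map:Nina, watch:Quinn
Event 6 (give coin: Nina -> Quinn). State: phone:Frank, coin:Quinn, map:Nina, watch:Quinn
Event 7 (swap watch<->phone: now watch:Frank, phone:Quinn). State: phone:Quinn, coin:Quinn, map:Nina, watch:Frank
Event 8 (give map: Nina -> Frank). State: phone:Quinn, coin:Quinn, map:Frank, watch:Frank
Event 9 (give map: Frank -> Mallory). State: phone:Quinn, coin:Quinn, map:Mallory, watch:Frank
Event 10 (swap coin<->watch: now coin:Frank, watch:Quinn). State: phone:Quinn, coin:Frank, map:Mallory, watch:Quinn
Event 11 (swap phone<->coin: now phone:Frank, coin:Quinn). State: phone:Frank, coin:Quinn, map:Mallory, watch:Quinn
Event 12 (swap map<->phone: now map:Frank, phone:Mallory). State: phone:Mallory, coin:Quinn, map:Frank, watch:Quinn

Final state: phone:Mallory, coin:Quinn, map:Frank, watch:Quinn
Mallory holds: phone.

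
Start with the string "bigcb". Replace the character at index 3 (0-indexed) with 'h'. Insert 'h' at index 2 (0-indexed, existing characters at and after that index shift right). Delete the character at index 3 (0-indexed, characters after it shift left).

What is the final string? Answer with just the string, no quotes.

Applying each edit step by step:
Start: "bigcb"
Op 1 (replace idx 3: 'c' -> 'h'): "bigcb" -> "bighb"
Op 2 (insert 'h' at idx 2): "bighb" -> "bihghb"
Op 3 (delete idx 3 = 'g'): "bihghb" -> "bihhb"

Answer: bihhb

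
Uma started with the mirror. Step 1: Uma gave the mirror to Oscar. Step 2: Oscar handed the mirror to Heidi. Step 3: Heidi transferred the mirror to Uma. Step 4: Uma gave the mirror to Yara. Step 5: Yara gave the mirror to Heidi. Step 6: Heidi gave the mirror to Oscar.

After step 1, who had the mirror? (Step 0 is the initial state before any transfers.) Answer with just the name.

Answer: Oscar

Derivation:
Tracking the mirror holder through step 1:
After step 0 (start): Uma
After step 1: Oscar

At step 1, the holder is Oscar.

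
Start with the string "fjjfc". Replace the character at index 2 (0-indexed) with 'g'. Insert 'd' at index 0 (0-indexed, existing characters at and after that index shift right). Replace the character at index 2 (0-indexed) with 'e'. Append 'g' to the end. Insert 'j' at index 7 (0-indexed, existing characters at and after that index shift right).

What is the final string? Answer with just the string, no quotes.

Answer: dfegfcgj

Derivation:
Applying each edit step by step:
Start: "fjjfc"
Op 1 (replace idx 2: 'j' -> 'g'): "fjjfc" -> "fjgfc"
Op 2 (insert 'd' at idx 0): "fjgfc" -> "dfjgfc"
Op 3 (replace idx 2: 'j' -> 'e'): "dfjgfc" -> "dfegfc"
Op 4 (append 'g'): "dfegfc" -> "dfegfcg"
Op 5 (insert 'j' at idx 7): "dfegfcg" -> "dfegfcgj"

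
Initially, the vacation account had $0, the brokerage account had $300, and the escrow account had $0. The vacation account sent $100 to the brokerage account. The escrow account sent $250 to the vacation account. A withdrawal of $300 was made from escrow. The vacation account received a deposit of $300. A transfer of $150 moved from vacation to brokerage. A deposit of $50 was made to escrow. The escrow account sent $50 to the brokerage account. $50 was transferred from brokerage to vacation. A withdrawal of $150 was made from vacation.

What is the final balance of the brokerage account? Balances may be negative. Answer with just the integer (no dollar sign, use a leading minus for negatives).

Answer: 550

Derivation:
Tracking account balances step by step:
Start: vacation=0, brokerage=300, escrow=0
Event 1 (transfer 100 vacation -> brokerage): vacation: 0 - 100 = -100, brokerage: 300 + 100 = 400. Balances: vacation=-100, brokerage=400, escrow=0
Event 2 (transfer 250 escrow -> vacation): escrow: 0 - 250 = -250, vacation: -100 + 250 = 150. Balances: vacation=150, brokerage=400, escrow=-250
Event 3 (withdraw 300 from escrow): escrow: -250 - 300 = -550. Balances: vacation=150, brokerage=400, escrow=-550
Event 4 (deposit 300 to vacation): vacation: 150 + 300 = 450. Balances: vacation=450, brokerage=400, escrow=-550
Event 5 (transfer 150 vacation -> brokerage): vacation: 450 - 150 = 300, brokerage: 400 + 150 = 550. Balances: vacation=300, brokerage=550, escrow=-550
Event 6 (deposit 50 to escrow): escrow: -550 + 50 = -500. Balances: vacation=300, brokerage=550, escrow=-500
Event 7 (transfer 50 escrow -> brokerage): escrow: -500 - 50 = -550, brokerage: 550 + 50 = 600. Balances: vacation=300, brokerage=600, escrow=-550
Event 8 (transfer 50 brokerage -> vacation): brokerage: 600 - 50 = 550, vacation: 300 + 50 = 350. Balances: vacation=350, brokerage=550, escrow=-550
Event 9 (withdraw 150 from vacation): vacation: 350 - 150 = 200. Balances: vacation=200, brokerage=550, escrow=-550

Final balance of brokerage: 550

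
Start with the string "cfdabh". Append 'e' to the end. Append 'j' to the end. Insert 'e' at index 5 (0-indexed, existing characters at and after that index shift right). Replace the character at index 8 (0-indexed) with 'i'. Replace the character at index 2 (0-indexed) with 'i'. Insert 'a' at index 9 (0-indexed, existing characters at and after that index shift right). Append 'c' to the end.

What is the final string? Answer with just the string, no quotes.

Applying each edit step by step:
Start: "cfdabh"
Op 1 (append 'e'): "cfdabh" -> "cfdabhe"
Op 2 (append 'j'): "cfdabhe" -> "cfdabhej"
Op 3 (insert 'e' at idx 5): "cfdabhej" -> "cfdabehej"
Op 4 (replace idx 8: 'j' -> 'i'): "cfdabehej" -> "cfdabehei"
Op 5 (replace idx 2: 'd' -> 'i'): "cfdabehei" -> "cfiabehei"
Op 6 (insert 'a' at idx 9): "cfiabehei" -> "cfiabeheia"
Op 7 (append 'c'): "cfiabeheia" -> "cfiabeheiac"

Answer: cfiabeheiac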